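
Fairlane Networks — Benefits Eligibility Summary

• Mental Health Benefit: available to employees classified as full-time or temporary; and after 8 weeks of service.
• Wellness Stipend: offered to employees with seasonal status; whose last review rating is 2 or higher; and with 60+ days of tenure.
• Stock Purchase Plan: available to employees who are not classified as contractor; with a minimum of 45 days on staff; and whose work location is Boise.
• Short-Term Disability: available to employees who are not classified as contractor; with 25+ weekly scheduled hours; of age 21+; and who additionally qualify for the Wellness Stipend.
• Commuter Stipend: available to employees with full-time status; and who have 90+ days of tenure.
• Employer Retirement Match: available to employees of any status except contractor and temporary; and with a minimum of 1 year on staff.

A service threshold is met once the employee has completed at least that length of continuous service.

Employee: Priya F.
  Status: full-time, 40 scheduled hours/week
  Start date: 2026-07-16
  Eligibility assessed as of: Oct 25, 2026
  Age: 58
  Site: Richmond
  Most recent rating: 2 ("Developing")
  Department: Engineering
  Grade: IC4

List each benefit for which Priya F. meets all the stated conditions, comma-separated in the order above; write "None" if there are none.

Mental Health Benefit, Commuter Stipend

Service from 2026-07-16 to Oct 25, 2026: 101 days.
Mental Health Benefit — status full-time ✓; service 101 days ≥ 8 weeks (≈56 days) ✓ → eligible.
Wellness Stipend — status full-time ✗ (requires seasonal) → not eligible.
Stock Purchase Plan — status full-time ✓ (not excluded); service 101 days ≥ 45 days ✓; site Richmond ✗ (not Boise) → not eligible.
Short-Term Disability — status full-time ✓ (not excluded); 40 hrs/wk ≥ 25 ✓; age 58 ≥ 21 ✓; not eligible for Wellness Stipend ✗ → not eligible.
Commuter Stipend — status full-time ✓; service 101 days ≥ 90 days ✓ → eligible.
Employer Retirement Match — status full-time ✓ (not excluded); service 101 days < 1 year (≈365 days) ✗ → not eligible.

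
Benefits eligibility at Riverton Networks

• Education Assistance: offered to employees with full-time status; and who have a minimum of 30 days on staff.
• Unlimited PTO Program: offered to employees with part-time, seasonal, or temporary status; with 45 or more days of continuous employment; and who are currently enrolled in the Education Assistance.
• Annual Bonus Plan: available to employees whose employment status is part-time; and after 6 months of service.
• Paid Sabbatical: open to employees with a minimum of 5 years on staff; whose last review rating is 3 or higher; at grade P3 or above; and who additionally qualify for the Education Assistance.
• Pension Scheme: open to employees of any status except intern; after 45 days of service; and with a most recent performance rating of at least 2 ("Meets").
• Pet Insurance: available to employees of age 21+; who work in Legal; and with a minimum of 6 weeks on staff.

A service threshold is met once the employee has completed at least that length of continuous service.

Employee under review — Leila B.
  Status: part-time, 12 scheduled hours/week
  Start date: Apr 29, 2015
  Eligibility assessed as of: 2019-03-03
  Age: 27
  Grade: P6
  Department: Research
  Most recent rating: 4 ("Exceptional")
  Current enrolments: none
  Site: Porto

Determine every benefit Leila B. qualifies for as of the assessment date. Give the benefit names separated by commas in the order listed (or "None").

Annual Bonus Plan, Pension Scheme

Service from Apr 29, 2015 to 2019-03-03: 1404 days.
Education Assistance — status part-time ✗ (requires full-time) → not eligible.
Unlimited PTO Program — status part-time ✓; service 1404 days ≥ 45 days ✓; not enrolled in Education Assistance ✗ → not eligible.
Annual Bonus Plan — status part-time ✓; service 1404 days ≥ 6 months (≈180 days) ✓ → eligible.
Paid Sabbatical — service 1404 days < 5 years (≈1825 days) ✗ → not eligible.
Pension Scheme — status part-time ✓ (not excluded); service 1404 days ≥ 45 days ✓; rating 4 ≥ 2 ✓ → eligible.
Pet Insurance — age 27 ≥ 21 ✓; dept Research ✗ → not eligible.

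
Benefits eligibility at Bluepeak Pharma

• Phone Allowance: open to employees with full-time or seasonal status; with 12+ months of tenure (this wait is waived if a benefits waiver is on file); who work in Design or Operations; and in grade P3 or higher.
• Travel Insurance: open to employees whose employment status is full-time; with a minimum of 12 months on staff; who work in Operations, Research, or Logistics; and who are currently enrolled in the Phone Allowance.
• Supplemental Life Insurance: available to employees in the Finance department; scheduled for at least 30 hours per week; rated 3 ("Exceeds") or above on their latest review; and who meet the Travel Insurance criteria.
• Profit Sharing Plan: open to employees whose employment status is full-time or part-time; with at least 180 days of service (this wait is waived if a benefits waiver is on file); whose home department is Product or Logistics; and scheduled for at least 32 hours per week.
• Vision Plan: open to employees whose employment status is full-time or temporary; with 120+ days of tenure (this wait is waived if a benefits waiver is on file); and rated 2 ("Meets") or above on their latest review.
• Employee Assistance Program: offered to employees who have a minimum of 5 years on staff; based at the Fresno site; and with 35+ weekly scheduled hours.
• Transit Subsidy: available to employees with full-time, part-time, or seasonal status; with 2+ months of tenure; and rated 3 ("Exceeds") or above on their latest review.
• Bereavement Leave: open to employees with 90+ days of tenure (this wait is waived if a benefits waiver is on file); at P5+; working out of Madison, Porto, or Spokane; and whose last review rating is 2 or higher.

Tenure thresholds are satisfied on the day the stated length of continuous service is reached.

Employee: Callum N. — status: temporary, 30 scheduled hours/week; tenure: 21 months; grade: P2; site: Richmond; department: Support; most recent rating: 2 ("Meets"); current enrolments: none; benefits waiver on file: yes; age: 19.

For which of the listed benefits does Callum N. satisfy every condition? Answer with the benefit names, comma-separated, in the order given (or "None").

Vision Plan

Phone Allowance — status temporary ✗ (requires full-time or seasonal) → not eligible.
Travel Insurance — status temporary ✗ (requires full-time) → not eligible.
Supplemental Life Insurance — dept Support ✗ → not eligible.
Profit Sharing Plan — status temporary ✗ (requires full-time or part-time) → not eligible.
Vision Plan — status temporary ✓; benefits waiver on file ✓; rating 2 ≥ 2 ✓ → eligible.
Employee Assistance Program — service 21 months < 5 years (≈1825 days) ✗ → not eligible.
Transit Subsidy — status temporary ✗ (requires full-time, part-time, or seasonal) → not eligible.
Bereavement Leave — benefits waiver on file ✓; grade P2 < P5 ✗ → not eligible.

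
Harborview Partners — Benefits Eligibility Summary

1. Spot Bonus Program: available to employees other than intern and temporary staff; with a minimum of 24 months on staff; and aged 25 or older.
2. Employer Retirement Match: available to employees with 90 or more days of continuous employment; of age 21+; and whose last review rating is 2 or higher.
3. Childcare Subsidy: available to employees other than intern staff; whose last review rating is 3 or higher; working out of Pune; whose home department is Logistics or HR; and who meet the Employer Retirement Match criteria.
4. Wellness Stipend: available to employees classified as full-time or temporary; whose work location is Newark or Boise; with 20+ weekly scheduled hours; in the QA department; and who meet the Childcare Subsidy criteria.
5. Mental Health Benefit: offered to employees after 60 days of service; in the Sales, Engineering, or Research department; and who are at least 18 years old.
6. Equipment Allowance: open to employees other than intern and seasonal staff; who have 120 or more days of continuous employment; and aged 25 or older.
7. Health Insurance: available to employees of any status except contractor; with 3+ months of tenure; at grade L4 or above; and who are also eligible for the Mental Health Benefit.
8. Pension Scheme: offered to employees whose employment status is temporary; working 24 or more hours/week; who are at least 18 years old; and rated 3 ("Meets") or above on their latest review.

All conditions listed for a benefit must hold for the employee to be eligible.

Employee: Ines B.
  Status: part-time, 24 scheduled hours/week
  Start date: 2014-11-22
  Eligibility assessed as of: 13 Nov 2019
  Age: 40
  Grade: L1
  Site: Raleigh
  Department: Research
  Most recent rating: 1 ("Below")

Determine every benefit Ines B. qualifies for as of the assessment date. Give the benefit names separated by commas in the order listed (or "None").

Service from 2014-11-22 to 13 Nov 2019: 1817 days.
Spot Bonus Program — status part-time ✓ (not excluded); service 1817 days ≥ 24 months (≈720 days) ✓; age 40 ≥ 25 ✓ → eligible.
Employer Retirement Match — service 1817 days ≥ 90 days ✓; age 40 ≥ 21 ✓; rating 1 < 2 ✗ → not eligible.
Childcare Subsidy — status part-time ✓ (not excluded); rating 1 < 3 ✗ → not eligible.
Wellness Stipend — status part-time ✗ (requires full-time or temporary) → not eligible.
Mental Health Benefit — service 1817 days ≥ 60 days ✓; dept Research ✓; age 40 ≥ 18 ✓ → eligible.
Equipment Allowance — status part-time ✓ (not excluded); service 1817 days ≥ 120 days ✓; age 40 ≥ 25 ✓ → eligible.
Health Insurance — status part-time ✓ (not excluded); service 1817 days ≥ 3 months (≈90 days) ✓; grade L1 < L4 ✗ → not eligible.
Pension Scheme — status part-time ✗ (requires temporary) → not eligible.

Spot Bonus Program, Mental Health Benefit, Equipment Allowance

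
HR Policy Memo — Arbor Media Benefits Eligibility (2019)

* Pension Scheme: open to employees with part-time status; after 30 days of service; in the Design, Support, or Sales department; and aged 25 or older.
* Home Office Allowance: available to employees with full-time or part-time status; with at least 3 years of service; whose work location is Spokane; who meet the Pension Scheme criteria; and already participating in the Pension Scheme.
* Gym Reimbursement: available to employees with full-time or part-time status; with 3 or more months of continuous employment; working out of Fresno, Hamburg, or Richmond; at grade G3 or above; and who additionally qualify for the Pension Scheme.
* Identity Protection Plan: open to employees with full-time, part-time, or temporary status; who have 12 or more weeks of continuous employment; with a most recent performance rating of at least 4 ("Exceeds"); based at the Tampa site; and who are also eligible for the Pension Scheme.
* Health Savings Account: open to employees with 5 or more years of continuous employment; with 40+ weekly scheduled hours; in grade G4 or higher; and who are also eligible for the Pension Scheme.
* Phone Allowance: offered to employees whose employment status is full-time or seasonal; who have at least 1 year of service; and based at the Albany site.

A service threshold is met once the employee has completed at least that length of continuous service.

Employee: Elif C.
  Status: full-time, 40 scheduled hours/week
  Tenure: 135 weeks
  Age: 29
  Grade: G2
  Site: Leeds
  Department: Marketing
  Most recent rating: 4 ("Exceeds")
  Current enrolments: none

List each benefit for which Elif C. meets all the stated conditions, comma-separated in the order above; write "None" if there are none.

None

Pension Scheme — status full-time ✗ (requires part-time) → not eligible.
Home Office Allowance — status full-time ✓; service 135 weeks < 3 years (≈1095 days) ✗ → not eligible.
Gym Reimbursement — status full-time ✓; service 135 weeks ≥ 3 months (≈90 days) ✓; site Leeds ✗ (not Fresno, Hamburg, or Richmond) → not eligible.
Identity Protection Plan — status full-time ✓; service 135 weeks ≥ 12 weeks ✓; rating 4 ≥ 4 ✓; site Leeds ✗ (not Tampa) → not eligible.
Health Savings Account — service 135 weeks < 5 years (≈1825 days) ✗ → not eligible.
Phone Allowance — status full-time ✓; service 135 weeks ≥ 1 year (≈365 days) ✓; site Leeds ✗ (not Albany) → not eligible.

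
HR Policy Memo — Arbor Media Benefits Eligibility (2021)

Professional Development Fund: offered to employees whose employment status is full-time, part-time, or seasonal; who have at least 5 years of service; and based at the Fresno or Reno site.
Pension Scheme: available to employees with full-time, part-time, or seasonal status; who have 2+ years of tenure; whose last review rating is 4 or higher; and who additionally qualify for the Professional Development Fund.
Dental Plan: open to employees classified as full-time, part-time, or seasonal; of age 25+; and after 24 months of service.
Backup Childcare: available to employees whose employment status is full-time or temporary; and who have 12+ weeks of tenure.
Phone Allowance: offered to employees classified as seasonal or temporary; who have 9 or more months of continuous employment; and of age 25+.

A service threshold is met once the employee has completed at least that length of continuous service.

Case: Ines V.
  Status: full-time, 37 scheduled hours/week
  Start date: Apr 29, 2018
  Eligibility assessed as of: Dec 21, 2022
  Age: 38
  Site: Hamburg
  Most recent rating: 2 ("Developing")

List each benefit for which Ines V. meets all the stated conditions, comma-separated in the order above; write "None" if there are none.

Dental Plan, Backup Childcare

Service from Apr 29, 2018 to Dec 21, 2022: 1697 days.
Professional Development Fund — status full-time ✓; service 1697 days < 5 years (≈1825 days) ✗ → not eligible.
Pension Scheme — status full-time ✓; service 1697 days ≥ 2 years (≈730 days) ✓; rating 2 < 4 ✗ → not eligible.
Dental Plan — status full-time ✓; age 38 ≥ 25 ✓; service 1697 days ≥ 24 months (≈720 days) ✓ → eligible.
Backup Childcare — status full-time ✓; service 1697 days ≥ 12 weeks (≈84 days) ✓ → eligible.
Phone Allowance — status full-time ✗ (requires seasonal or temporary) → not eligible.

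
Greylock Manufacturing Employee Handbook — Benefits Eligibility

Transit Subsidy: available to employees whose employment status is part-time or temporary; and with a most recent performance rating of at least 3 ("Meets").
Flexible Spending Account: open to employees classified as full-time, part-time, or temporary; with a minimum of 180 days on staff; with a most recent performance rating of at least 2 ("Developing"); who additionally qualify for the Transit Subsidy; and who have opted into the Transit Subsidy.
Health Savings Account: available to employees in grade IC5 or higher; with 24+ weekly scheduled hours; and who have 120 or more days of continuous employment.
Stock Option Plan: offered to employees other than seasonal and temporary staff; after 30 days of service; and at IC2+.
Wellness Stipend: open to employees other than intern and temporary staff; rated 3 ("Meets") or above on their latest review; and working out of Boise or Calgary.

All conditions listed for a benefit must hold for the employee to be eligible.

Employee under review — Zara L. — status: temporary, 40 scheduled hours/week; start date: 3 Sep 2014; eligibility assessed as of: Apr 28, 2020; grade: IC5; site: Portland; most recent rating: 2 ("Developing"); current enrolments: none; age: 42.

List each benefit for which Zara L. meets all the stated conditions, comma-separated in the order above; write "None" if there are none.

Health Savings Account

Service from 3 Sep 2014 to Apr 28, 2020: 2064 days.
Transit Subsidy — status temporary ✓; rating 2 < 3 ✗ → not eligible.
Flexible Spending Account — status temporary ✓; service 2064 days ≥ 180 days ✓; rating 2 ≥ 2 ✓; not eligible for Transit Subsidy ✗ → not eligible.
Health Savings Account — grade IC5 ≥ IC5 ✓; 40 hrs/wk ≥ 24 ✓; service 2064 days ≥ 120 days ✓ → eligible.
Stock Option Plan — status temporary ✗ (excluded) → not eligible.
Wellness Stipend — status temporary ✗ (excluded) → not eligible.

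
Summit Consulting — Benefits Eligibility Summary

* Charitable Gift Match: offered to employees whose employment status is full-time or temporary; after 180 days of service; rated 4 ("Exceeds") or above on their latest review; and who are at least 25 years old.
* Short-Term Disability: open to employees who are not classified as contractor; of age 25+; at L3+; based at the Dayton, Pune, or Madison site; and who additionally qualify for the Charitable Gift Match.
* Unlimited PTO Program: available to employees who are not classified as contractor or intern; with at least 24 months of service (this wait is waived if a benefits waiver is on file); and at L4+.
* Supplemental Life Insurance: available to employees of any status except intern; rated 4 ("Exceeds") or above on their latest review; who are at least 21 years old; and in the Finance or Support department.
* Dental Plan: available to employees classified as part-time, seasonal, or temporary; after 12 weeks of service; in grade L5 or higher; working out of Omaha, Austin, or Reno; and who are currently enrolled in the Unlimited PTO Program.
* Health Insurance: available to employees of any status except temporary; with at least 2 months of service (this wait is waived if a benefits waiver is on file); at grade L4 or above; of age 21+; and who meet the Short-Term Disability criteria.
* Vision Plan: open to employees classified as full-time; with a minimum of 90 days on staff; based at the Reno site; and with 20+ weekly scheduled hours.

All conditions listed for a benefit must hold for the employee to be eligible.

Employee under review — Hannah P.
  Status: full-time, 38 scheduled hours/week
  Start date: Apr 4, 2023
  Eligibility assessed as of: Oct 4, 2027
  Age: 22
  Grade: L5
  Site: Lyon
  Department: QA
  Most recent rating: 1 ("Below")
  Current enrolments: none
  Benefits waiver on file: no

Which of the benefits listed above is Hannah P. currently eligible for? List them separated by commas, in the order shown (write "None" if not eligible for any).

Unlimited PTO Program

Service from Apr 4, 2023 to Oct 4, 2027: 1644 days.
Charitable Gift Match — status full-time ✓; service 1644 days ≥ 180 days ✓; rating 1 < 4 ✗ → not eligible.
Short-Term Disability — status full-time ✓ (not excluded); age 22 < 25 ✗ → not eligible.
Unlimited PTO Program — status full-time ✓ (not excluded); no waiver, service 1644 days ≥ 24 months (≈720 days) ✓; grade L5 ≥ L4 ✓ → eligible.
Supplemental Life Insurance — status full-time ✓ (not excluded); rating 1 < 4 ✗ → not eligible.
Dental Plan — status full-time ✗ (requires part-time, seasonal, or temporary) → not eligible.
Health Insurance — status full-time ✓ (not excluded); no waiver, service 1644 days ≥ 2 months (≈60 days) ✓; grade L5 ≥ L4 ✓; age 22 ≥ 21 ✓; not eligible for Short-Term Disability ✗ → not eligible.
Vision Plan — status full-time ✓; service 1644 days ≥ 90 days ✓; site Lyon ✗ (not Reno) → not eligible.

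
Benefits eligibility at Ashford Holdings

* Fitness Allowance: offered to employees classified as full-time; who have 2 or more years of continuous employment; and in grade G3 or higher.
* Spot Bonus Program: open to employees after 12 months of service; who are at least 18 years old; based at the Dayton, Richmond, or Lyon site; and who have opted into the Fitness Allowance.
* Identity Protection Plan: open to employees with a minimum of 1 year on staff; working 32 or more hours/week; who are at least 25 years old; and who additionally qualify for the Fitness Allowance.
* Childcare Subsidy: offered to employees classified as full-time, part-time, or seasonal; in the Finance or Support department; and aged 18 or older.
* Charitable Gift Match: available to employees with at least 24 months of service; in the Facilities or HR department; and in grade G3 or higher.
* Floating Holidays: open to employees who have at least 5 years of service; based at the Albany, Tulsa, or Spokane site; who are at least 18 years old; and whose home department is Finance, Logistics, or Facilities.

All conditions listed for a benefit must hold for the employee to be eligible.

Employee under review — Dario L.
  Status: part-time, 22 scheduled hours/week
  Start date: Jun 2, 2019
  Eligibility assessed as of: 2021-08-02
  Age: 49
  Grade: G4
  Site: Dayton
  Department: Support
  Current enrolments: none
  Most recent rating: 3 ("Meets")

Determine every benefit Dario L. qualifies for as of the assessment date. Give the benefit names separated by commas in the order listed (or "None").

Service from Jun 2, 2019 to 2021-08-02: 792 days.
Fitness Allowance — status part-time ✗ (requires full-time) → not eligible.
Spot Bonus Program — service 792 days ≥ 12 months (≈360 days) ✓; age 49 ≥ 18 ✓; site Dayton ✓; not enrolled in Fitness Allowance ✗ → not eligible.
Identity Protection Plan — service 792 days ≥ 1 year (≈365 days) ✓; 22 hrs/wk < 32 ✗ → not eligible.
Childcare Subsidy — status part-time ✓; dept Support ✓; age 49 ≥ 18 ✓ → eligible.
Charitable Gift Match — service 792 days ≥ 24 months (≈720 days) ✓; dept Support ✗ → not eligible.
Floating Holidays — service 792 days < 5 years (≈1825 days) ✗ → not eligible.

Childcare Subsidy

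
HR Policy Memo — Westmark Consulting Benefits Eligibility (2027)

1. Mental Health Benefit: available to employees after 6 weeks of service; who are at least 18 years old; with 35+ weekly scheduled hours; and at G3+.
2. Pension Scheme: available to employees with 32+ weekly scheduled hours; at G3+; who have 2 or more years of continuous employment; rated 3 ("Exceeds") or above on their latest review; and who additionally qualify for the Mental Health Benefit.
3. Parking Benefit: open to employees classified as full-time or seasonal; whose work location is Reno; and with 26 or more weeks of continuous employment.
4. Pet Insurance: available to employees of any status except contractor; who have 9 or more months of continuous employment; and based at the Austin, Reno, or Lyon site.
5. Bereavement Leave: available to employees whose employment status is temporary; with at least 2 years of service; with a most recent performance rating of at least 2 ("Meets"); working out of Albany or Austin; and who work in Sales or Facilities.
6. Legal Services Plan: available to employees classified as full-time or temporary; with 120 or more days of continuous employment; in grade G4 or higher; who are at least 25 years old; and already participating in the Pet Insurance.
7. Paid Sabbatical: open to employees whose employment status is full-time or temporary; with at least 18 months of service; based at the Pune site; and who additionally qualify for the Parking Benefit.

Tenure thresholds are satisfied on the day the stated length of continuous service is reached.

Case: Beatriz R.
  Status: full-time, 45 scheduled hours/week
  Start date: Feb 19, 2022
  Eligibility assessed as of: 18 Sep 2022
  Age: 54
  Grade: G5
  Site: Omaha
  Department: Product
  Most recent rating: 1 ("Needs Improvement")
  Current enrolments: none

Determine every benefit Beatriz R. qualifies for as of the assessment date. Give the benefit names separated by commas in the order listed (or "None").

Mental Health Benefit

Service from Feb 19, 2022 to 18 Sep 2022: 211 days.
Mental Health Benefit — service 211 days ≥ 6 weeks (≈42 days) ✓; age 54 ≥ 18 ✓; 45 hrs/wk ≥ 35 ✓; grade G5 ≥ G3 ✓ → eligible.
Pension Scheme — 45 hrs/wk ≥ 32 ✓; grade G5 ≥ G3 ✓; service 211 days < 2 years (≈730 days) ✗ → not eligible.
Parking Benefit — status full-time ✓; site Omaha ✗ (not Reno) → not eligible.
Pet Insurance — status full-time ✓ (not excluded); service 211 days < 9 months (≈270 days) ✗ → not eligible.
Bereavement Leave — status full-time ✗ (requires temporary) → not eligible.
Legal Services Plan — status full-time ✓; service 211 days ≥ 120 days ✓; grade G5 ≥ G4 ✓; age 54 ≥ 25 ✓; not enrolled in Pet Insurance ✗ → not eligible.
Paid Sabbatical — status full-time ✓; service 211 days < 18 months (≈540 days) ✗ → not eligible.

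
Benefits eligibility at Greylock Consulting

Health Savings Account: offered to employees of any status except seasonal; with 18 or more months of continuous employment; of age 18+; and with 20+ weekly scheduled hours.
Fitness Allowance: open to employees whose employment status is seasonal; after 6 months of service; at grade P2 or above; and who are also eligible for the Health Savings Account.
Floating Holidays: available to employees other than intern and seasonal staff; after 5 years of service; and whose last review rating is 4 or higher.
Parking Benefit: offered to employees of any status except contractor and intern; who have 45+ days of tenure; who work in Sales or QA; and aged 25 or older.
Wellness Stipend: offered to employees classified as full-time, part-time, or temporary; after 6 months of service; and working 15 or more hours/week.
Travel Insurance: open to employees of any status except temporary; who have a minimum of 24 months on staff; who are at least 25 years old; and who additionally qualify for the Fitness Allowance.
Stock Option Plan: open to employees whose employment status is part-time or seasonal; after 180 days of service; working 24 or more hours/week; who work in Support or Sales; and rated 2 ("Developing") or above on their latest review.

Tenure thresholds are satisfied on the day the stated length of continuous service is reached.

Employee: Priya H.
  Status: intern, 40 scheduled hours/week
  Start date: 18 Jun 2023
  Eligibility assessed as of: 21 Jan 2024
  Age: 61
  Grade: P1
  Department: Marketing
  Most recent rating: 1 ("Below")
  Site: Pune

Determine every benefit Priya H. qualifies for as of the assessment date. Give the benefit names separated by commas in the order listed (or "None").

Service from 18 Jun 2023 to 21 Jan 2024: 217 days.
Health Savings Account — status intern ✓ (not excluded); service 217 days < 18 months (≈540 days) ✗ → not eligible.
Fitness Allowance — status intern ✗ (requires seasonal) → not eligible.
Floating Holidays — status intern ✗ (excluded) → not eligible.
Parking Benefit — status intern ✗ (excluded) → not eligible.
Wellness Stipend — status intern ✗ (requires full-time, part-time, or temporary) → not eligible.
Travel Insurance — status intern ✓ (not excluded); service 217 days < 24 months (≈720 days) ✗ → not eligible.
Stock Option Plan — status intern ✗ (requires part-time or seasonal) → not eligible.

None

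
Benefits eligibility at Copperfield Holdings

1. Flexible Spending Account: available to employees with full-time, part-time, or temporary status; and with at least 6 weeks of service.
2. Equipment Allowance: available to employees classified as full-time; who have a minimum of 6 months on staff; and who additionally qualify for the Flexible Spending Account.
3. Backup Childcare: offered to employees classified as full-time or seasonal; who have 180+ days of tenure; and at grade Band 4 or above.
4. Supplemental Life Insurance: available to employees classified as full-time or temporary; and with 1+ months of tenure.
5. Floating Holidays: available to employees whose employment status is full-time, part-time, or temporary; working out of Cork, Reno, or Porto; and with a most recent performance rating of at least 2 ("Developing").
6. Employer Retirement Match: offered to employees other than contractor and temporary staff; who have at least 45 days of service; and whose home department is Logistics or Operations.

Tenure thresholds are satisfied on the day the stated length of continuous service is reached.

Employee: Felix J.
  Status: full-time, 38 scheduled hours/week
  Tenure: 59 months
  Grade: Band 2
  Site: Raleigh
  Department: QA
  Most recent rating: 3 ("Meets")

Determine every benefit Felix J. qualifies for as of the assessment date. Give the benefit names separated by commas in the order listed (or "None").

Flexible Spending Account, Equipment Allowance, Supplemental Life Insurance

Flexible Spending Account — status full-time ✓; service 59 months ≥ 6 weeks (≈42 days) ✓ → eligible.
Equipment Allowance — status full-time ✓; service 59 months ≥ 6 months ✓; eligible for Flexible Spending Account ✓ → eligible.
Backup Childcare — status full-time ✓; service 59 months ≥ 180 days ✓; grade Band 2 < Band 4 ✗ → not eligible.
Supplemental Life Insurance — status full-time ✓; service 59 months ≥ 1 month ✓ → eligible.
Floating Holidays — status full-time ✓; site Raleigh ✗ (not Cork, Reno, or Porto) → not eligible.
Employer Retirement Match — status full-time ✓ (not excluded); service 59 months ≥ 45 days ✓; dept QA ✗ → not eligible.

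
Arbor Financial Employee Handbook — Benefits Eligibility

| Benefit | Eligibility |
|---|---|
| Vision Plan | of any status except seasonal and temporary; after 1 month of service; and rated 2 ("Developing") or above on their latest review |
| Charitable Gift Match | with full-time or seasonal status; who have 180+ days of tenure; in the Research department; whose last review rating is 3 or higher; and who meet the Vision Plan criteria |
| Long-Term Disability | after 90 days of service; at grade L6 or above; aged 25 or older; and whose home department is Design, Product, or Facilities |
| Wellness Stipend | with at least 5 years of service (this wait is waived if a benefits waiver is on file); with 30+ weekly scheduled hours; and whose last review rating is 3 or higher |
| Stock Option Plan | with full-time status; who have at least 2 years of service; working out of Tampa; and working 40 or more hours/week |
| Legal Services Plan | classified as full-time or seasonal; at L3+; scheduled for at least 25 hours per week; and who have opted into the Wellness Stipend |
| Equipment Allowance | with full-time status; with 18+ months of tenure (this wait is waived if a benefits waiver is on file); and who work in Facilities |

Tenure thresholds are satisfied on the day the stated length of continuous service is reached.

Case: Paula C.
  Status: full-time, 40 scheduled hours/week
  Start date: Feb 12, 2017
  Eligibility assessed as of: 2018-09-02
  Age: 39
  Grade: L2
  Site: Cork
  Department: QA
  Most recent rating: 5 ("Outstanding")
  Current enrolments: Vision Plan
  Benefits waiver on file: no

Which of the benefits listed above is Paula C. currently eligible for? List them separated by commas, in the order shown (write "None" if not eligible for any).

Service from Feb 12, 2017 to 2018-09-02: 567 days.
Vision Plan — status full-time ✓ (not excluded); service 567 days ≥ 1 month (≈30 days) ✓; rating 5 ≥ 2 ✓ → eligible.
Charitable Gift Match — status full-time ✓; service 567 days ≥ 180 days ✓; dept QA ✗ → not eligible.
Long-Term Disability — service 567 days ≥ 90 days ✓; grade L2 < L6 ✗ → not eligible.
Wellness Stipend — no waiver, service 567 days < 5 years (≈1825 days) ✗ → not eligible.
Stock Option Plan — status full-time ✓; service 567 days < 2 years (≈730 days) ✗ → not eligible.
Legal Services Plan — status full-time ✓; grade L2 < L3 ✗ → not eligible.
Equipment Allowance — status full-time ✓; no waiver, service 567 days ≥ 18 months (≈540 days) ✓; dept QA ✗ → not eligible.

Vision Plan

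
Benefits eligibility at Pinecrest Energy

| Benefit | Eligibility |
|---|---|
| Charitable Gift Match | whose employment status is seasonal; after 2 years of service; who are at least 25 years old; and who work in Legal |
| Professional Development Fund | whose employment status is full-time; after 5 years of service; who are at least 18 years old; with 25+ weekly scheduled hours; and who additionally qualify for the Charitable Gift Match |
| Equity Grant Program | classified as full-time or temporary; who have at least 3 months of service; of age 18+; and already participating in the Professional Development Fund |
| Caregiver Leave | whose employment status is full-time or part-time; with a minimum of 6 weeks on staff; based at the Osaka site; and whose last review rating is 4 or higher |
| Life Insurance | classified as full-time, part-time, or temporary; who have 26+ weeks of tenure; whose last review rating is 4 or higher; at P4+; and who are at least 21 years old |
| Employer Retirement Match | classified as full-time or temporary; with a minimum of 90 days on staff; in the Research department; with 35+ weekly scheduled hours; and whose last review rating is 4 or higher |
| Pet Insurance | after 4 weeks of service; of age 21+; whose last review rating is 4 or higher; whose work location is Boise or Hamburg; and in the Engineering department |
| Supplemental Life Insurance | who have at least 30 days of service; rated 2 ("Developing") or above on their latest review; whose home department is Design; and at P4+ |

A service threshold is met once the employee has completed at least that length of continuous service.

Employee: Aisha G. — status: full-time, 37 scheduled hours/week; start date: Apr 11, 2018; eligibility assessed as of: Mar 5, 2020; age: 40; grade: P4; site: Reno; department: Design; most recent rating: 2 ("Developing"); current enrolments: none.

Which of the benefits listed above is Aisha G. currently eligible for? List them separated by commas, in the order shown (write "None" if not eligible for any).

Service from Apr 11, 2018 to Mar 5, 2020: 694 days.
Charitable Gift Match — status full-time ✗ (requires seasonal) → not eligible.
Professional Development Fund — status full-time ✓; service 694 days < 5 years (≈1825 days) ✗ → not eligible.
Equity Grant Program — status full-time ✓; service 694 days ≥ 3 months (≈90 days) ✓; age 40 ≥ 18 ✓; not enrolled in Professional Development Fund ✗ → not eligible.
Caregiver Leave — status full-time ✓; service 694 days ≥ 6 weeks (≈42 days) ✓; site Reno ✗ (not Osaka) → not eligible.
Life Insurance — status full-time ✓; service 694 days ≥ 26 weeks (≈182 days) ✓; rating 2 < 4 ✗ → not eligible.
Employer Retirement Match — status full-time ✓; service 694 days ≥ 90 days ✓; dept Design ✗ → not eligible.
Pet Insurance — service 694 days ≥ 4 weeks (≈28 days) ✓; age 40 ≥ 21 ✓; rating 2 < 4 ✗ → not eligible.
Supplemental Life Insurance — service 694 days ≥ 30 days ✓; rating 2 ≥ 2 ✓; dept Design ✓; grade P4 ≥ P4 ✓ → eligible.

Supplemental Life Insurance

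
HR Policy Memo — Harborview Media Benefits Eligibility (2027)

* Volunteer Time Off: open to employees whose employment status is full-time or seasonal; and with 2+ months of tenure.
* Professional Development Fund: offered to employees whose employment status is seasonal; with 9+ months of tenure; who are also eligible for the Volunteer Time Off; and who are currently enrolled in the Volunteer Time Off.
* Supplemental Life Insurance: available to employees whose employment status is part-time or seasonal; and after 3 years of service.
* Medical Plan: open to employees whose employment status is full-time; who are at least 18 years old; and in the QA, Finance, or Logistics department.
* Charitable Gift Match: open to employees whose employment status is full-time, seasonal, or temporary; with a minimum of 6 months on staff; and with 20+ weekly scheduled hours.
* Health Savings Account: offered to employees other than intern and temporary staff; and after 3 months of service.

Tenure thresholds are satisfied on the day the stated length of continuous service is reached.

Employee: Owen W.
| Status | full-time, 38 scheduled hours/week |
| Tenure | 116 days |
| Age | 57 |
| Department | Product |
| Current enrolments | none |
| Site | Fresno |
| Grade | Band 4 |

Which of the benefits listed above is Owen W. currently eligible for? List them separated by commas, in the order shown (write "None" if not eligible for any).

Volunteer Time Off — status full-time ✓; service 116 days ≥ 2 months (≈60 days) ✓ → eligible.
Professional Development Fund — status full-time ✗ (requires seasonal) → not eligible.
Supplemental Life Insurance — status full-time ✗ (requires part-time or seasonal) → not eligible.
Medical Plan — status full-time ✓; age 57 ≥ 18 ✓; dept Product ✗ → not eligible.
Charitable Gift Match — status full-time ✓; service 116 days < 6 months (≈180 days) ✗ → not eligible.
Health Savings Account — status full-time ✓ (not excluded); service 116 days ≥ 3 months (≈90 days) ✓ → eligible.

Volunteer Time Off, Health Savings Account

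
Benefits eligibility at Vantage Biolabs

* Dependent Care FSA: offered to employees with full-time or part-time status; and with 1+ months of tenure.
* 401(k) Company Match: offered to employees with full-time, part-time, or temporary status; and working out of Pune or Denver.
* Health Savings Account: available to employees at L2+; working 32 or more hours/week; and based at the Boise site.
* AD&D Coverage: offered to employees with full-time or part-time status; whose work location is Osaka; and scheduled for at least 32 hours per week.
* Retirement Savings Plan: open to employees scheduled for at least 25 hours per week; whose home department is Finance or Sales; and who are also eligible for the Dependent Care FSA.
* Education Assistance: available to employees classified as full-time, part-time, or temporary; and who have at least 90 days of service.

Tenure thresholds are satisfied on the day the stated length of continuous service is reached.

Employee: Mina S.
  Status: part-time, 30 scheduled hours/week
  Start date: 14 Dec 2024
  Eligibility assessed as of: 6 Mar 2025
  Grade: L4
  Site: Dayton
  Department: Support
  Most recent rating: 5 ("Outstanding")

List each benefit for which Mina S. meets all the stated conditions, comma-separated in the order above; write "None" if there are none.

Service from 14 Dec 2024 to 6 Mar 2025: 82 days.
Dependent Care FSA — status part-time ✓; service 82 days ≥ 1 month (≈30 days) ✓ → eligible.
401(k) Company Match — status part-time ✓; site Dayton ✗ (not Pune or Denver) → not eligible.
Health Savings Account — grade L4 ≥ L2 ✓; 30 hrs/wk < 32 ✗ → not eligible.
AD&D Coverage — status part-time ✓; site Dayton ✗ (not Osaka) → not eligible.
Retirement Savings Plan — 30 hrs/wk ≥ 25 ✓; dept Support ✗ → not eligible.
Education Assistance — status part-time ✓; service 82 days < 90 days ✗ → not eligible.

Dependent Care FSA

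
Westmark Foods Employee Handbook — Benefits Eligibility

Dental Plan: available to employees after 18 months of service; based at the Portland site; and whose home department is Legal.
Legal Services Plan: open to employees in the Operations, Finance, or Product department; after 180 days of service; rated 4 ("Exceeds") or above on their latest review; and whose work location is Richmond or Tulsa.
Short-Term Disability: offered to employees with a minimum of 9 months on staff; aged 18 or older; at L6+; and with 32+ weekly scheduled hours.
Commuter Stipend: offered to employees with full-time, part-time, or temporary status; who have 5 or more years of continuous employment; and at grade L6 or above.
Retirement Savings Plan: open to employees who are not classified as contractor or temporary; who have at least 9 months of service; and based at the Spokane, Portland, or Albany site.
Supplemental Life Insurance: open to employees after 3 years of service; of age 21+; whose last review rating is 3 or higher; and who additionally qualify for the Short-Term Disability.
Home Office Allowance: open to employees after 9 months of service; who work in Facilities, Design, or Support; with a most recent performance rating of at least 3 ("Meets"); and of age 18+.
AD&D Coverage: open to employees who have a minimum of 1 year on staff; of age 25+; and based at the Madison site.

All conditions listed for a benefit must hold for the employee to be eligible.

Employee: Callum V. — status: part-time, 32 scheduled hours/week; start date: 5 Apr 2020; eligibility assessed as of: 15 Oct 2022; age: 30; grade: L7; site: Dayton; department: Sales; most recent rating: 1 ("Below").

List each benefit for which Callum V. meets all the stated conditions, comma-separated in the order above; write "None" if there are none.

Service from 5 Apr 2020 to 15 Oct 2022: 923 days.
Dental Plan — service 923 days ≥ 18 months (≈540 days) ✓; site Dayton ✗ (not Portland) → not eligible.
Legal Services Plan — dept Sales ✗ → not eligible.
Short-Term Disability — service 923 days ≥ 9 months (≈270 days) ✓; age 30 ≥ 18 ✓; grade L7 ≥ L6 ✓; 32 hrs/wk ≥ 32 ✓ → eligible.
Commuter Stipend — status part-time ✓; service 923 days < 5 years (≈1825 days) ✗ → not eligible.
Retirement Savings Plan — status part-time ✓ (not excluded); service 923 days ≥ 9 months (≈270 days) ✓; site Dayton ✗ (not Spokane, Portland, or Albany) → not eligible.
Supplemental Life Insurance — service 923 days < 3 years (≈1095 days) ✗ → not eligible.
Home Office Allowance — service 923 days ≥ 9 months (≈270 days) ✓; dept Sales ✗ → not eligible.
AD&D Coverage — service 923 days ≥ 1 year (≈365 days) ✓; age 30 ≥ 25 ✓; site Dayton ✗ (not Madison) → not eligible.

Short-Term Disability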